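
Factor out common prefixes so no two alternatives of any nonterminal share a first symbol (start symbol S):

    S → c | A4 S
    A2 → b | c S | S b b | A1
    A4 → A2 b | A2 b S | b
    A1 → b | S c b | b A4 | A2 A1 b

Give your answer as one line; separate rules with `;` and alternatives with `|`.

A4 has alternatives sharing prefix 'A2 b': factor to A4 → A2 b A4' with A4' → ε | S.
A1 has alternatives sharing prefix 'b': factor to A1 → b A1' with A1' → ε | A4.

S → c | A4 S; A2 → b | c S | S b b | A1; A4 → b | A2 b A4'; A1 → S c b | A2 A1 b | b A1'; A4' → ε | S; A1' → ε | A4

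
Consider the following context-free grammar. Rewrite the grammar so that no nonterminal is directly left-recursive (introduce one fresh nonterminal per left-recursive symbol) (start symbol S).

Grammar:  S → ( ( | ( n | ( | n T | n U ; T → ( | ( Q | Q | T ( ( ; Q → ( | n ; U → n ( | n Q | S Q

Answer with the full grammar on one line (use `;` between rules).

S → ( ( | ( n | ( | n T | n U; T → ( T' | ( Q T' | Q T'; Q → ( | n; U → n ( | n Q | S Q; T' → ( ( T' | epsilon

Directly left-recursive nonterminal: T.
For T: α = {( (}, β = {(, ( Q, Q}. Rewrite as T → β T' and T' → α T' | ε.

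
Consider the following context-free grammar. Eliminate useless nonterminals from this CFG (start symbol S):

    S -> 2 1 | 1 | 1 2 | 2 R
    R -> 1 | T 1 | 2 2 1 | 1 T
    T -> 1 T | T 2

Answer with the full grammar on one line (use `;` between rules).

S -> 2 1 | 1 | 1 2 | 2 R; R -> 1 | 2 2 1

Generating nonterminals: {R, S}.
Reachable from S after that: {R, S}.
Removed useless symbols: {T} and every production mentioning them.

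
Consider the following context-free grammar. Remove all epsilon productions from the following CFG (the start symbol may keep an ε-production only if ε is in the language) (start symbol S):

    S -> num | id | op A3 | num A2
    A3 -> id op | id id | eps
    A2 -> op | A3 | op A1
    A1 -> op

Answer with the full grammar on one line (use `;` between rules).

The nullable symbols are {A2, A3}.
ε ∉ L(G), so no ε-production is kept.
Expand every rule over subsets of its nullable positions: S → op A3 gives op A3 | op.

S -> num | id | op A3 | op | num A2; A3 -> id op | id id; A2 -> op | A3 | op A1; A1 -> op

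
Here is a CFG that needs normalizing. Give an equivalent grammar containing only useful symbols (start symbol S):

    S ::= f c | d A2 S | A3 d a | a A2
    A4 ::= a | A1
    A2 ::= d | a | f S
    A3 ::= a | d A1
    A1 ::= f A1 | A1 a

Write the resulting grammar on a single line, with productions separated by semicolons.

S ::= f c | d A2 S | A3 d a | a A2; A2 ::= d | a | f S; A3 ::= a

Generating nonterminals: {A2, A3, A4, S}.
Reachable from S after that: {A2, A3, S}.
Removed useless symbols: {A1, A4} and every production mentioning them.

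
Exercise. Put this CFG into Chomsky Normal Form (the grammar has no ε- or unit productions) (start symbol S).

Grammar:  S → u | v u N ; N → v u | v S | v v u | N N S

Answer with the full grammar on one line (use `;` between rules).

S → u | X1 Y1; N → X1 X2 | X1 S | X1 Y2 | N Y3; X1 → v; X2 → u; Y1 → X2 N; Y2 → X1 X2; Y3 → N S

Introduce a nonterminal for each terminal appearing in a rule of length ≥ 2: X1 → v, X2 → u.
Binarize each right-hand side of length ≥ 3 by chaining fresh nonterminals (Y1, Y2, …): affected rules were S → X1 X2 N; N → X1 X1 X2; N → N N S.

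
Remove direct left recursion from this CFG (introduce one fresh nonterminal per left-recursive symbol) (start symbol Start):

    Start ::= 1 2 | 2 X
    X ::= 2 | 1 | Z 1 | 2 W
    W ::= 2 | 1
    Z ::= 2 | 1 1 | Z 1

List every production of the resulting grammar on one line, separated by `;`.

Start ::= 1 2 | 2 X; X ::= 2 | 1 | Z 1 | 2 W; W ::= 2 | 1; Z ::= 2 Z1 | 1 1 Z1; Z1 ::= 1 Z1 | ε

Left recursion appears on Z.
For Z: α = {1}, β = {2, 1 1}. Rewrite as Z → β Z1 and Z1 → α Z1 | ε.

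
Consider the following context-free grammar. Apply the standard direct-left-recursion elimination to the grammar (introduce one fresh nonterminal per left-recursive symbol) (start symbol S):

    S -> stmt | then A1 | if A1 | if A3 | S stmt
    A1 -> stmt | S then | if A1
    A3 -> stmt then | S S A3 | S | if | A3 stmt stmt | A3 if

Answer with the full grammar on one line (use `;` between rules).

S -> stmt S' | then A1 S' | if A1 S' | if A3 S'; A1 -> stmt | S then | if A1; A3 -> stmt then A3' | S S A3 A3' | S A3' | if A3'; S' -> stmt S' | ε; A3' -> stmt stmt A3' | if A3' | ε

Left recursion appears on S, A3.
For S: α = {stmt}, β = {stmt, then A1, if A1, if A3}. Rewrite as S → β S' and S' → α S' | ε.
For A3: α = {stmt stmt, if}, β = {stmt then, S S A3, S, if}. Rewrite as A3 → β A3' and A3' → α A3' | ε.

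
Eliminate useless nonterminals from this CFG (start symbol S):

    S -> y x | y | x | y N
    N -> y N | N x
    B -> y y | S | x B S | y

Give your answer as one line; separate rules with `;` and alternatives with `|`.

S -> y x | y | x

Generating nonterminals: {B, S}.
Reachable from S after that: {S}.
Removed useless symbols: {B, N} and every production mentioning them.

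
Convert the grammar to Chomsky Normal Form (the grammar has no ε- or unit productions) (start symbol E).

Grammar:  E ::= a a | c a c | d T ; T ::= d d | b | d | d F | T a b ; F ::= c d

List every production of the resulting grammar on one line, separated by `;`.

E ::= X1 X1 | X2 Y1 | X3 T; T ::= X3 X3 | b | d | X3 F | T Y2; F ::= X2 X3; X1 ::= a; X2 ::= c; X3 ::= d; X4 ::= b; Y1 ::= X1 X2; Y2 ::= X1 X4

Introduce a nonterminal for each terminal appearing in a rule of length ≥ 2: X1 → a, X2 → c, X3 → d, X4 → b.
Binarize each right-hand side of length ≥ 3 by chaining fresh nonterminals (Y1, Y2, …): affected rules were E → X2 X1 X2; T → T X1 X4.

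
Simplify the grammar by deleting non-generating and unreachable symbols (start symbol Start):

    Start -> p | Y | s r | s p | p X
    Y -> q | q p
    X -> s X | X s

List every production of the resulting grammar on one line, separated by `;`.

Start -> p | Y | s r | s p; Y -> q | q p

Generating nonterminals: {Start, Y}.
Reachable from Start after that: {Start, Y}.
Removed useless symbols: {X} and every production mentioning them.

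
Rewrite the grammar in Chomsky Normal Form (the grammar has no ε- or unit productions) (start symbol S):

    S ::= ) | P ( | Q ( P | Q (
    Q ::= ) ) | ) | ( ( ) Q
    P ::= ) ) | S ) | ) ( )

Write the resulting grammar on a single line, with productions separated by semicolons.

Introduce a nonterminal for each terminal appearing in a rule of length ≥ 2: X1 → (, X2 → ).
Binarize each right-hand side of length ≥ 3 by chaining fresh nonterminals (Y1, Y2, …): affected rules were S → Q X1 P; Q → X1 X1 X2 Q; P → X2 X1 X2.

S ::= ) | P X1 | Q Y1 | Q X1; Q ::= X2 X2 | ) | X1 Y2; P ::= X2 X2 | S X2 | X2 Y4; X1 ::= (; X2 ::= ); Y1 ::= X1 P; Y2 ::= X1 Y3; Y3 ::= X2 Q; Y4 ::= X1 X2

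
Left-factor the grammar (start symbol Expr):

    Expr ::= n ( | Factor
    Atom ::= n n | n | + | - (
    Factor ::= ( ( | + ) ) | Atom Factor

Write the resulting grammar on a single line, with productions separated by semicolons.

Expr ::= n ( | Factor; Atom ::= + | - ( | n Atom1; Factor ::= ( ( | + ) ) | Atom Factor; Atom1 ::= n | ε

Atom has alternatives sharing prefix 'n': factor to Atom → n Atom1 with Atom1 → n | ε.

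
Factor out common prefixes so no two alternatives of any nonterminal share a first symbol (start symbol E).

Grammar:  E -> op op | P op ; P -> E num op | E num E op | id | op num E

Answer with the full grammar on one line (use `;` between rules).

P has alternatives sharing prefix 'E num': factor to P → E num P' with P' → op | E op.

E -> op op | P op; P -> id | op num E | E num P'; P' -> op | E op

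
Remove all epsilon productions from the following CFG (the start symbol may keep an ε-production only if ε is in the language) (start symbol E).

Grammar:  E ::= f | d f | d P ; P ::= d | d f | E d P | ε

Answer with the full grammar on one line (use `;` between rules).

Nullable nonterminals: {P}.
ε ∉ L(G), so no ε-production is kept.
Expand every rule over subsets of its nullable positions: E → d P gives d P | d. P → E d P gives E d P | E d.

E ::= f | d f | d P | d; P ::= d | d f | E d P | E d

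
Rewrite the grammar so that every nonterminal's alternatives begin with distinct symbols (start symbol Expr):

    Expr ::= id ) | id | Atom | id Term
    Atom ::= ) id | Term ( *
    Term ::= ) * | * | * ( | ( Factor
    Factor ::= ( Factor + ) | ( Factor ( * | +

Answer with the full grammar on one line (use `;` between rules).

Expr has alternatives sharing prefix 'id': factor to Expr → id Expr1 with Expr1 → ) | ε | Term.
Term has alternatives sharing prefix '*': factor to Term → * Term1 with Term1 → ε | (.
Factor has alternatives sharing prefix '( Factor': factor to Factor → ( Factor Factor1 with Factor1 → + ) | ( *.

Expr ::= Atom | id Expr1; Atom ::= ) id | Term ( *; Term ::= ) * | ( Factor | * Term1; Factor ::= + | ( Factor Factor1; Expr1 ::= ) | ε | Term; Term1 ::= ε | (; Factor1 ::= + ) | ( *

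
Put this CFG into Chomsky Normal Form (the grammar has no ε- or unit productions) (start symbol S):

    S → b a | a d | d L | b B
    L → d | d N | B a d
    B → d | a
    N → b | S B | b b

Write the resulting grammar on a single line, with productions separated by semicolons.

Introduce a nonterminal for each terminal appearing in a rule of length ≥ 2: X1 → b, X2 → a, X3 → d.
Binarize each right-hand side of length ≥ 3 by chaining fresh nonterminals (Y1, Y2, …): affected rules were L → B X2 X3.

S → X1 X2 | X2 X3 | X3 L | X1 B; L → d | X3 N | B Y1; B → d | a; N → b | S B | X1 X1; X1 → b; X2 → a; X3 → d; Y1 → X2 X3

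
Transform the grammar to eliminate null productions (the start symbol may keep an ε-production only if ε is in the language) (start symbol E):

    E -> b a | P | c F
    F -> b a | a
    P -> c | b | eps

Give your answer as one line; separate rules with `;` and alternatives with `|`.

E -> b a | P | c F | eps; F -> b a | a; P -> c | b

Nullable nonterminals: {E, P}.
ε ∈ L(G) since E is nullable, so keep E → ε.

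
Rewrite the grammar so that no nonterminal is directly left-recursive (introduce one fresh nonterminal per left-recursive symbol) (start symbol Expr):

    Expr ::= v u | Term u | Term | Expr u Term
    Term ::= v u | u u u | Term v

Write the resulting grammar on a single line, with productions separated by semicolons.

Expr ::= v u Expr1 | Term u Expr1 | Term Expr1; Term ::= v u Term1 | u u u Term1; Expr1 ::= u Term Expr1 | eps; Term1 ::= v Term1 | eps

Expr, Term are directly left-recursive.
For Expr: α = {u Term}, β = {v u, Term u, Term}. Rewrite as Expr → β Expr1 and Expr1 → α Expr1 | ε.
For Term: α = {v}, β = {v u, u u u}. Rewrite as Term → β Term1 and Term1 → α Term1 | ε.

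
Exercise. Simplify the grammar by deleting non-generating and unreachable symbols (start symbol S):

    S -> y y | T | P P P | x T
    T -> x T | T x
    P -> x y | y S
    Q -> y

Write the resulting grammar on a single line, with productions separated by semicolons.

Generating nonterminals: {P, Q, S}.
Reachable from S after that: {P, S}.
Removed useless symbols: {Q, T} and every production mentioning them.

S -> y y | P P P; P -> x y | y S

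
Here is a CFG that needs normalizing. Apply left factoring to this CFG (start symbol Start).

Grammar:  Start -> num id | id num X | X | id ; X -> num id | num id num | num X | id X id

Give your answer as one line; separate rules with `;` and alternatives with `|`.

Start has alternatives sharing prefix 'id': factor to Start → id Start1 with Start1 → num X | ε.
X has alternatives sharing prefix 'num': factor to X → num X1 with X1 → id | id num | X.
X1 has alternatives sharing prefix 'id': factor to X1 → id X11 with X11 → ε | num.

Start -> num id | X | id Start1; X -> id X id | num X1; Start1 -> num X | eps; X1 -> X | id X11; X11 -> eps | num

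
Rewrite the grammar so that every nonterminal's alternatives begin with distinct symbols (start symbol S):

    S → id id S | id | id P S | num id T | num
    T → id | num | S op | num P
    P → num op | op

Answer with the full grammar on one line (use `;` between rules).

S has alternatives sharing prefix 'id': factor to S → id S' with S' → id S | ε | P S.
S has alternatives sharing prefix 'num': factor to S → num S'' with S'' → id T | ε.
T has alternatives sharing prefix 'num': factor to T → num T' with T' → ε | P.

S → id S' | num S''; T → id | S op | num T'; P → num op | op; S' → id S | ε | P S; S'' → id T | ε; T' → ε | P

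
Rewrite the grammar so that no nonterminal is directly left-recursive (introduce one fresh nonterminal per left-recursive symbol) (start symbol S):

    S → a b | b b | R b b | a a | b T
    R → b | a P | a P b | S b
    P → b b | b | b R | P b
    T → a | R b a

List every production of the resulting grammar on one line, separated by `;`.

P is directly left-recursive.
For P: α = {b}, β = {b b, b, b R}. Rewrite as P → β P' and P' → α P' | ε.

S → a b | b b | R b b | a a | b T; R → b | a P | a P b | S b; P → b b P' | b P' | b R P'; T → a | R b a; P' → b P' | ε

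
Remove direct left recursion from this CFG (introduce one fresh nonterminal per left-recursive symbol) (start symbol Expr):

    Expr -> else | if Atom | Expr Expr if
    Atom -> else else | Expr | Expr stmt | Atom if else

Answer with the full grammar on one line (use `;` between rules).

Left recursion appears on Expr, Atom.
For Expr: α = {Expr if}, β = {else, if Atom}. Rewrite as Expr → β Expr1 and Expr1 → α Expr1 | ε.
For Atom: α = {if else}, β = {else else, Expr, Expr stmt}. Rewrite as Atom → β Atom1 and Atom1 → α Atom1 | ε.

Expr -> else Expr1 | if Atom Expr1; Atom -> else else Atom1 | Expr Atom1 | Expr stmt Atom1; Expr1 -> Expr if Expr1 | ε; Atom1 -> if else Atom1 | ε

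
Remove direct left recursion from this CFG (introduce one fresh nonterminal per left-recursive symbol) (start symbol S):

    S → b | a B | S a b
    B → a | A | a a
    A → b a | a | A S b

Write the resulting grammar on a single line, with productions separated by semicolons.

Directly left-recursive nonterminals: S, A.
For S: α = {a b}, β = {b, a B}. Rewrite as S → β S' and S' → α S' | ε.
For A: α = {S b}, β = {b a, a}. Rewrite as A → β A' and A' → α A' | ε.

S → b S' | a B S'; B → a | A | a a; A → b a A' | a A'; S' → a b S' | eps; A' → S b A' | eps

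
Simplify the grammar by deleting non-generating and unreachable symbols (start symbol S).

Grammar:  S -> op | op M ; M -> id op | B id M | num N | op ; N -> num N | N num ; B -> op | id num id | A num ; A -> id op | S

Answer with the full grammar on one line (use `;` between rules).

S -> op | op M; M -> id op | B id M | op; B -> op | id num id | A num; A -> id op | S

Generating nonterminals: {A, B, M, S}.
Reachable from S after that: {A, B, M, S}.
Removed useless symbols: {N} and every production mentioning them.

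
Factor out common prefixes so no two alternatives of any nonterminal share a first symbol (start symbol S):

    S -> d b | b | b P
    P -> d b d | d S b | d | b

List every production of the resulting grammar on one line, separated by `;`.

S has alternatives sharing prefix 'b': factor to S → b S' with S' → ε | P.
P has alternatives sharing prefix 'd': factor to P → d P' with P' → b d | S b | ε.

S -> d b | b S'; P -> b | d P'; S' -> ε | P; P' -> b d | S b | ε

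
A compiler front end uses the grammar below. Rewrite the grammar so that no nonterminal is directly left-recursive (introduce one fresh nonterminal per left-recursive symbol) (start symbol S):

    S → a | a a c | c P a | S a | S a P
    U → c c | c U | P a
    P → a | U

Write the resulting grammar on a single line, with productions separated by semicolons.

S is directly left-recursive.
For S: α = {a, a P}, β = {a, a a c, c P a}. Rewrite as S → β S' and S' → α S' | ε.

S → a S' | a a c S' | c P a S'; U → c c | c U | P a; P → a | U; S' → a S' | a P S' | ε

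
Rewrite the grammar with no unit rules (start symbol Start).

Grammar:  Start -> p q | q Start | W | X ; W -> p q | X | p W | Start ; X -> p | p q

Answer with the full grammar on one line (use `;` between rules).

Unit pairs: Start ⇒* {W, X}; W ⇒* {Start, X}.
For each unit pair (A, B), copy every non-unit production of B to A, then drop all unit productions.

Start -> p q | q Start | p | p W; W -> p q | q Start | p | p W; X -> p | p q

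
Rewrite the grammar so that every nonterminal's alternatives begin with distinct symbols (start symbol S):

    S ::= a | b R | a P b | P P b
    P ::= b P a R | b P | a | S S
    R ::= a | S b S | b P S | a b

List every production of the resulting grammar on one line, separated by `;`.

S ::= b R | P P b | a S'; P ::= a | S S | b P P'; R ::= S b S | b P S | a R'; S' ::= ε | P b; P' ::= a R | ε; R' ::= ε | b

S has alternatives sharing prefix 'a': factor to S → a S' with S' → ε | P b.
P has alternatives sharing prefix 'b P': factor to P → b P P' with P' → a R | ε.
R has alternatives sharing prefix 'a': factor to R → a R' with R' → ε | b.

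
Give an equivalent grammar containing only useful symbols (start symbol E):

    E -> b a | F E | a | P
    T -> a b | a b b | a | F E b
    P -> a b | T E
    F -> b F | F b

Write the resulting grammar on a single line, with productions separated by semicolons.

E -> b a | a | P; T -> a b | a b b | a; P -> a b | T E

Generating nonterminals: {E, P, T}.
Reachable from E after that: {E, P, T}.
Removed useless symbols: {F} and every production mentioning them.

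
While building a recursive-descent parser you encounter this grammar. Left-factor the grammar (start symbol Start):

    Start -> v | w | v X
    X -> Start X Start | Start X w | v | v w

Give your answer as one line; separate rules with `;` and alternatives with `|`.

Start -> w | v Start1; X -> Start X X1 | v X2; Start1 -> eps | X; X1 -> Start | w; X2 -> eps | w

Start has alternatives sharing prefix 'v': factor to Start → v Start1 with Start1 → ε | X.
X has alternatives sharing prefix 'Start X': factor to X → Start X X1 with X1 → Start | w.
X has alternatives sharing prefix 'v': factor to X → v X2 with X2 → ε | w.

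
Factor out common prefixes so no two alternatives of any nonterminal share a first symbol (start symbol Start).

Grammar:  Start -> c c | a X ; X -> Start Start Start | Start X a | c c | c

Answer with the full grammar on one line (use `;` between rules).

Start -> c c | a X; X -> Start X1 | c X2; X1 -> Start Start | X a; X2 -> c | ε

X has alternatives sharing prefix 'Start': factor to X → Start X1 with X1 → Start Start | X a.
X has alternatives sharing prefix 'c': factor to X → c X2 with X2 → c | ε.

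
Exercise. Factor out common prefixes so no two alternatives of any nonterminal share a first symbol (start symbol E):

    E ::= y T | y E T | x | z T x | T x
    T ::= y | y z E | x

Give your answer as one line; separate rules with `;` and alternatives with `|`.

E has alternatives sharing prefix 'y': factor to E → y E' with E' → T | E T.
T has alternatives sharing prefix 'y': factor to T → y T' with T' → ε | z E.

E ::= x | z T x | T x | y E'; T ::= x | y T'; E' ::= T | E T; T' ::= ε | z E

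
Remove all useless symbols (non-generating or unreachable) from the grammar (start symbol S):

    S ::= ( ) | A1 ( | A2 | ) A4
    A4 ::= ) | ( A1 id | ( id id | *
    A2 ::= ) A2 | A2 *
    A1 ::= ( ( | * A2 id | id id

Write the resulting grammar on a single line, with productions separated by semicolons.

Generating nonterminals: {A1, A4, S}.
Reachable from S after that: {A1, A4, S}.
Removed useless symbols: {A2} and every production mentioning them.

S ::= ( ) | A1 ( | ) A4; A4 ::= ) | ( A1 id | ( id id | *; A1 ::= ( ( | id id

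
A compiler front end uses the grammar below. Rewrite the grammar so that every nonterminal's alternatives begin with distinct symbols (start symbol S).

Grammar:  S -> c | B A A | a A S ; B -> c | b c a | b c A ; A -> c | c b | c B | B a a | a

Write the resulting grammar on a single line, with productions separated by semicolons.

S -> c | B A A | a A S; B -> c | b c B'; A -> B a a | a | c A'; B' -> a | A; A' -> ε | b | B

B has alternatives sharing prefix 'b c': factor to B → b c B' with B' → a | A.
A has alternatives sharing prefix 'c': factor to A → c A' with A' → ε | b | B.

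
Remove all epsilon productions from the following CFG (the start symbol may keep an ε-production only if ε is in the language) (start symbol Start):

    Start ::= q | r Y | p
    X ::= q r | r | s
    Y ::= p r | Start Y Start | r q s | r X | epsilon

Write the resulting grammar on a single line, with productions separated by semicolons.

Start ::= q | r Y | r | p; X ::= q r | r | s; Y ::= p r | Start Y Start | Start Start | r q s | r X

Nullable set = {Y}.
ε ∉ L(G), so no ε-production is kept.
Expand every rule over subsets of its nullable positions: Start → r Y gives r Y | r. Y → Start Y Start gives Start Y Start | Start Start.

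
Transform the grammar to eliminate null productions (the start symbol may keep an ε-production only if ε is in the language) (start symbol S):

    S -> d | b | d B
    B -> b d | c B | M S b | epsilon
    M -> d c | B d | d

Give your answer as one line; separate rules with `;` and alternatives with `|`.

S -> d | b | d B; B -> b d | c B | c | M S b; M -> d c | B d | d

Nullable set = {B}.
ε ∉ L(G), so no ε-production is kept.
For each production, add variants omitting each subset of nullable occurrences: B → c B gives c B | c. M → B d gives B d | d.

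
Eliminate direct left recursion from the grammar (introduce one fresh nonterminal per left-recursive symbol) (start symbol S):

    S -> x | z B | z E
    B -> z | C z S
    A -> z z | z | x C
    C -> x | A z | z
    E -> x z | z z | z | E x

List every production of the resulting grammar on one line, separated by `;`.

S -> x | z B | z E; B -> z | C z S; A -> z z | z | x C; C -> x | A z | z; E -> x z E' | z z E' | z E'; E' -> x E' | ε

Left recursion appears on E.
For E: α = {x}, β = {x z, z z, z}. Rewrite as E → β E' and E' → α E' | ε.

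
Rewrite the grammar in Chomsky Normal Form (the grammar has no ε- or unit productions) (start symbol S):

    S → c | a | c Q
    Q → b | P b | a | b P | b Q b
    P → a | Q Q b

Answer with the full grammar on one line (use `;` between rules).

Introduce a nonterminal for each terminal appearing in a rule of length ≥ 2: X1 → c, X2 → b.
Binarize each right-hand side of length ≥ 3 by chaining fresh nonterminals (Y1, Y2, …): affected rules were Q → X2 Q X2; P → Q Q X2.

S → c | a | X1 Q; Q → b | P X2 | a | X2 P | X2 Y1; P → a | Q Y2; X1 → c; X2 → b; Y1 → Q X2; Y2 → Q X2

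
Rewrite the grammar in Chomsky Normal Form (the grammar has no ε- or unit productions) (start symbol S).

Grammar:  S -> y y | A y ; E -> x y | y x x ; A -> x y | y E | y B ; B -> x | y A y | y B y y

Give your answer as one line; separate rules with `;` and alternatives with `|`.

S -> X1 X1 | A X1; E -> X2 X1 | X1 Y1; A -> X2 X1 | X1 E | X1 B; B -> x | X1 Y2 | X1 Y3; X1 -> y; X2 -> x; Y1 -> X2 X2; Y2 -> A X1; Y3 -> B Y4; Y4 -> X1 X1

Introduce a nonterminal for each terminal appearing in a rule of length ≥ 2: X1 → y, X2 → x.
Binarize each right-hand side of length ≥ 3 by chaining fresh nonterminals (Y1, Y2, …): affected rules were E → X1 X2 X2; B → X1 A X1; B → X1 B X1 X1.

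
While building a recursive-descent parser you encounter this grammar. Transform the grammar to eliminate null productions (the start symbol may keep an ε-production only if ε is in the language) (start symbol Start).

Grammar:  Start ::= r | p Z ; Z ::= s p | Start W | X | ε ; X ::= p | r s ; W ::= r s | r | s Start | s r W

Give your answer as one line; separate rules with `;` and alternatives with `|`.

Nullable nonterminals: {Z}.
ε ∉ L(G), so no ε-production is kept.
For each production, add variants omitting each subset of nullable occurrences: Start → p Z gives p Z | p.

Start ::= r | p Z | p; Z ::= s p | Start W | X; X ::= p | r s; W ::= r s | r | s Start | s r W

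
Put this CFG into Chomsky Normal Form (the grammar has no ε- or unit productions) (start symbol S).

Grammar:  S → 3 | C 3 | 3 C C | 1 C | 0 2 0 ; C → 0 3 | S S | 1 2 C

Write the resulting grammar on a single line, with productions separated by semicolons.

S → 3 | C X1 | X1 Y1 | X2 C | X3 Y2; C → X3 X1 | S S | X2 Y3; X1 → 3; X2 → 1; X3 → 0; X4 → 2; Y1 → C C; Y2 → X4 X3; Y3 → X4 C

Introduce a nonterminal for each terminal appearing in a rule of length ≥ 2: X1 → 3, X2 → 1, X3 → 0, X4 → 2.
Binarize each right-hand side of length ≥ 3 by chaining fresh nonterminals (Y1, Y2, …): affected rules were S → X1 C C; S → X3 X4 X3; C → X2 X4 C.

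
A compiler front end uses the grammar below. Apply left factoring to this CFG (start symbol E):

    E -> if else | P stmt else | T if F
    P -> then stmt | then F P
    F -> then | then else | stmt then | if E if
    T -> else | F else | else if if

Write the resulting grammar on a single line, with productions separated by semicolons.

P has alternatives sharing prefix 'then': factor to P → then P' with P' → stmt | F P.
F has alternatives sharing prefix 'then': factor to F → then F' with F' → ε | else.
T has alternatives sharing prefix 'else': factor to T → else T' with T' → ε | if if.

E -> if else | P stmt else | T if F; P -> then P'; F -> stmt then | if E if | then F'; T -> F else | else T'; P' -> stmt | F P; F' -> eps | else; T' -> eps | if if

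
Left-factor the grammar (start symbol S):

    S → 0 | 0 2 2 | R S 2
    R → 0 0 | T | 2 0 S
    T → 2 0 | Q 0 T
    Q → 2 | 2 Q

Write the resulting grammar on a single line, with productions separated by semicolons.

S has alternatives sharing prefix '0': factor to S → 0 S' with S' → ε | 2 2.
Q has alternatives sharing prefix '2': factor to Q → 2 Q' with Q' → ε | Q.

S → R S 2 | 0 S'; R → 0 0 | T | 2 0 S; T → 2 0 | Q 0 T; Q → 2 Q'; S' → ε | 2 2; Q' → ε | Q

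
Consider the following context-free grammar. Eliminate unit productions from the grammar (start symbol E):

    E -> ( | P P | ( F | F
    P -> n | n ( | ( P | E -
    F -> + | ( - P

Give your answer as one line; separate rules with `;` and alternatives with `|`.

Unit pairs: E ⇒* {F}.
For each unit pair (A, B), copy every non-unit production of B to A, then drop all unit productions.

E -> ( | P P | ( F | + | ( - P; P -> n | n ( | ( P | E -; F -> + | ( - P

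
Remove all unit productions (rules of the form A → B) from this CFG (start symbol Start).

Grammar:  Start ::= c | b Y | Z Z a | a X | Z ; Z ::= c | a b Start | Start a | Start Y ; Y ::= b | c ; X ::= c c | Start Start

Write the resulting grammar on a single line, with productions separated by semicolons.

Unit pairs: Start ⇒* {Z}.
For every A with A ⇒* B via unit rules, add B's non-unit alternatives to A; then delete every rule of the form X → Y.

Start ::= c | a b Start | Start a | Start Y | b Y | Z Z a | a X; Z ::= c | a b Start | Start a | Start Y; Y ::= b | c; X ::= c c | Start Start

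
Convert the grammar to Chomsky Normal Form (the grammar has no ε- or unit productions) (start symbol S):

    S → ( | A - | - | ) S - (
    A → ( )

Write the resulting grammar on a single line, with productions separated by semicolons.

Introduce a nonterminal for each terminal appearing in a rule of length ≥ 2: X1 → -, X2 → ), X3 → (.
Binarize each right-hand side of length ≥ 3 by chaining fresh nonterminals (Y1, Y2, …): affected rules were S → X2 S X1 X3.

S → ( | A X1 | - | X2 Y1; A → X3 X2; X1 → -; X2 → ); X3 → (; Y1 → S Y2; Y2 → X1 X3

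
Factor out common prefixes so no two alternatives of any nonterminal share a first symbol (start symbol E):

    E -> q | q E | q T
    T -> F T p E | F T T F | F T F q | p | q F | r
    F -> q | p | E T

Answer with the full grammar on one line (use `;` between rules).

E -> q E'; T -> p | q F | r | F T T'; F -> q | p | E T; E' -> epsilon | E | T; T' -> p E | T F | F q

E has alternatives sharing prefix 'q': factor to E → q E' with E' → ε | E | T.
T has alternatives sharing prefix 'F T': factor to T → F T T' with T' → p E | T F | F q.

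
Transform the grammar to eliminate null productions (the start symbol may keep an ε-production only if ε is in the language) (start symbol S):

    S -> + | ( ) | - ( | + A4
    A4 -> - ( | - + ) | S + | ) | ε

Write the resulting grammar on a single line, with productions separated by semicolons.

Nullable nonterminals: {A4}.
ε ∉ L(G), so no ε-production is kept.

S -> + | ( ) | - ( | + A4; A4 -> - ( | - + ) | S + | )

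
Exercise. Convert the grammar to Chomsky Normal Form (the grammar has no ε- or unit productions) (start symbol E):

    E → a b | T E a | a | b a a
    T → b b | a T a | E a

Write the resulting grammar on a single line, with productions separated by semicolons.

Introduce a nonterminal for each terminal appearing in a rule of length ≥ 2: X1 → a, X2 → b.
Binarize each right-hand side of length ≥ 3 by chaining fresh nonterminals (Y1, Y2, …): affected rules were E → T E X1; E → X2 X1 X1; T → X1 T X1.

E → X1 X2 | T Y1 | a | X2 Y2; T → X2 X2 | X1 Y3 | E X1; X1 → a; X2 → b; Y1 → E X1; Y2 → X1 X1; Y3 → T X1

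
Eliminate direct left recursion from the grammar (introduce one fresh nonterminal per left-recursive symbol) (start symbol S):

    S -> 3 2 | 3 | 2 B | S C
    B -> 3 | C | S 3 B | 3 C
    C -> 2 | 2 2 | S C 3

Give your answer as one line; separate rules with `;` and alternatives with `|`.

S -> 3 2 S' | 3 S' | 2 B S'; B -> 3 | C | S 3 B | 3 C; C -> 2 | 2 2 | S C 3; S' -> C S' | ε

Directly left-recursive nonterminal: S.
For S: α = {C}, β = {3 2, 3, 2 B}. Rewrite as S → β S' and S' → α S' | ε.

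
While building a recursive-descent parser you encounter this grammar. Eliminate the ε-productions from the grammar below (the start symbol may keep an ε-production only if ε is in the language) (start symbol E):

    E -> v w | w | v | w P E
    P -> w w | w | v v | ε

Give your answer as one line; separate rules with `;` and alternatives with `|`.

Nullable nonterminals: {P}.
ε ∉ L(G), so no ε-production is kept.
Add the nullable-subset variants: E → w P E gives w P E | w E.

E -> v w | w | v | w P E | w E; P -> w w | w | v v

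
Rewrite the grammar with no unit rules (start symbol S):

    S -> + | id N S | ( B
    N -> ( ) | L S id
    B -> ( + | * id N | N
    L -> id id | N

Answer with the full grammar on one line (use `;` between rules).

S -> + | id N S | ( B; N -> ( ) | L S id; B -> ( + | * id N | ( ) | L S id; L -> id id | ( ) | L S id

Unit pairs: B ⇒* {N}; L ⇒* {N}.
Replace each nonterminal's rules with the union of the non-unit rules of every nonterminal it unit-derives.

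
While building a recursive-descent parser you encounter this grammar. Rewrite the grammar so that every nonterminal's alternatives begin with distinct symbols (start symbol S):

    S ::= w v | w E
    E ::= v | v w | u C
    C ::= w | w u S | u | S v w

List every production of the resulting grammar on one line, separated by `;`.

S has alternatives sharing prefix 'w': factor to S → w S' with S' → v | E.
E has alternatives sharing prefix 'v': factor to E → v E' with E' → ε | w.
C has alternatives sharing prefix 'w': factor to C → w C' with C' → ε | u S.

S ::= w S'; E ::= u C | v E'; C ::= u | S v w | w C'; S' ::= v | E; E' ::= ε | w; C' ::= ε | u S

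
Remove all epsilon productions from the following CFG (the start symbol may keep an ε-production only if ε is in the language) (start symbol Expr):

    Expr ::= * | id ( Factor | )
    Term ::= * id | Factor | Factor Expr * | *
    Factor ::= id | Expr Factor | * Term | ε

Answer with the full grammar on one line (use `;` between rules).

Nullable nonterminals: {Factor, Term}.
ε ∉ L(G), so no ε-production is kept.
For each production, add variants omitting each subset of nullable occurrences: Expr → id ( Factor gives id ( Factor | id (. Term → Factor Expr * gives Factor Expr * | Expr *. Factor → Expr Factor gives Expr Factor | Expr. Factor → * Term gives * Term | *.

Expr ::= * | id ( Factor | id ( | ); Term ::= * id | Factor | Factor Expr * | Expr * | *; Factor ::= id | Expr Factor | Expr | * Term | *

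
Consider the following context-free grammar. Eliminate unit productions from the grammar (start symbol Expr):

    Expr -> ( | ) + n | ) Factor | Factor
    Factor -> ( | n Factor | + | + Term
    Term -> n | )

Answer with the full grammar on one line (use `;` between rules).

Expr -> ( | n Factor | + | + Term | ) + n | ) Factor; Factor -> ( | n Factor | + | + Term; Term -> n | )

Unit pairs: Expr ⇒* {Factor}.
For each unit pair (A, B), copy every non-unit production of B to A, then drop all unit productions.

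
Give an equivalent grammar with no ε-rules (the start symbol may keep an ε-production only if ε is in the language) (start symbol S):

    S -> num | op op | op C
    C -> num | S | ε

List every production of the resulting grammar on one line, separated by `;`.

Nullable set = {C}.
ε ∉ L(G), so no ε-production is kept.
Add the nullable-subset variants: S → op C gives op C | op.

S -> num | op op | op C | op; C -> num | S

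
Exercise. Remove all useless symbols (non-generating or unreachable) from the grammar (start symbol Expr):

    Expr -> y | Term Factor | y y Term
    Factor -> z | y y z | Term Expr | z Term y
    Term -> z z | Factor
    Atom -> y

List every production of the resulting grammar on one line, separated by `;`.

Generating nonterminals: {Atom, Expr, Factor, Term}.
Reachable from Expr after that: {Expr, Factor, Term}.
Removed useless symbols: {Atom} and every production mentioning them.

Expr -> y | Term Factor | y y Term; Factor -> z | y y z | Term Expr | z Term y; Term -> z z | Factor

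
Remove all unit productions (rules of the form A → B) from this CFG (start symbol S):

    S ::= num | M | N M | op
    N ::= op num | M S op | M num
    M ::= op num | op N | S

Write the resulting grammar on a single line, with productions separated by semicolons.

Unit pairs: M ⇒* {S}; S ⇒* {M}.
Replace each nonterminal's rules with the union of the non-unit rules of every nonterminal it unit-derives.

S ::= num | N M | op | op num | op N; N ::= op num | M S op | M num; M ::= num | N M | op | op num | op N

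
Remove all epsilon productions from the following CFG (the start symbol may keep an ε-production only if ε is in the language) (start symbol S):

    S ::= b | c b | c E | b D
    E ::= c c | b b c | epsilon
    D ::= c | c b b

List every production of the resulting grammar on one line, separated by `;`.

The nullable symbols are {E}.
ε ∉ L(G), so no ε-production is kept.
Expand every rule over subsets of its nullable positions: S → c E gives c E | c.

S ::= b | c b | c E | c | b D; E ::= c c | b b c; D ::= c | c b b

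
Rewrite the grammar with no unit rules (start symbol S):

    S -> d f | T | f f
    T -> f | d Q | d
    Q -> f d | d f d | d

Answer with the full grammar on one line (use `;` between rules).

S -> d f | f f | f | d Q | d; T -> f | d Q | d; Q -> f d | d f d | d

Unit pairs: S ⇒* {T}.
Replace each nonterminal's rules with the union of the non-unit rules of every nonterminal it unit-derives.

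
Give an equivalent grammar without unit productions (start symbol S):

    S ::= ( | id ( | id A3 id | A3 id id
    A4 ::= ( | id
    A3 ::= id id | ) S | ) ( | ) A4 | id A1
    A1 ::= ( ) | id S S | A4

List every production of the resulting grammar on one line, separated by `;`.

S ::= ( | id ( | id A3 id | A3 id id; A4 ::= ( | id; A3 ::= id id | ) S | ) ( | ) A4 | id A1; A1 ::= ( | id | ( ) | id S S

Unit pairs: A1 ⇒* {A4}.
For each unit pair (A, B), copy every non-unit production of B to A, then drop all unit productions.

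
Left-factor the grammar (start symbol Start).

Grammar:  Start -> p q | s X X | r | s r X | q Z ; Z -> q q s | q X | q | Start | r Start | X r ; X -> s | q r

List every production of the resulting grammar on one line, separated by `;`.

Start has alternatives sharing prefix 's': factor to Start → s Start1 with Start1 → X X | r X.
Z has alternatives sharing prefix 'q': factor to Z → q Z1 with Z1 → q s | X | ε.

Start -> p q | r | q Z | s Start1; Z -> Start | r Start | X r | q Z1; X -> s | q r; Start1 -> X X | r X; Z1 -> q s | X | ε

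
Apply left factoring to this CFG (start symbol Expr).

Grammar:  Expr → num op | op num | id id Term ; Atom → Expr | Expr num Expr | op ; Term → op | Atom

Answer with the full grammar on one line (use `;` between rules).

Atom has alternatives sharing prefix 'Expr': factor to Atom → Expr Atom1 with Atom1 → ε | num Expr.

Expr → num op | op num | id id Term; Atom → op | Expr Atom1; Term → op | Atom; Atom1 → eps | num Expr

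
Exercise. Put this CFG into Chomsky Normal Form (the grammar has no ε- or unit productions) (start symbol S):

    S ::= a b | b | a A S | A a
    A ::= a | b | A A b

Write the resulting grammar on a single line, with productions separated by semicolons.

S ::= X1 X2 | b | X1 Y1 | A X1; A ::= a | b | A Y2; X1 ::= a; X2 ::= b; Y1 ::= A S; Y2 ::= A X2

Introduce a nonterminal for each terminal appearing in a rule of length ≥ 2: X1 → a, X2 → b.
Binarize each right-hand side of length ≥ 3 by chaining fresh nonterminals (Y1, Y2, …): affected rules were S → X1 A S; A → A A X2.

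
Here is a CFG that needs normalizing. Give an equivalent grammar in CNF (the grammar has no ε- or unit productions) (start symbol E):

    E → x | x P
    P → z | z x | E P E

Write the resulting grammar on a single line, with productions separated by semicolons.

Introduce a nonterminal for each terminal appearing in a rule of length ≥ 2: X1 → x, X2 → z.
Binarize each right-hand side of length ≥ 3 by chaining fresh nonterminals (Y1, Y2, …): affected rules were P → E P E.

E → x | X1 P; P → z | X2 X1 | E Y1; X1 → x; X2 → z; Y1 → P E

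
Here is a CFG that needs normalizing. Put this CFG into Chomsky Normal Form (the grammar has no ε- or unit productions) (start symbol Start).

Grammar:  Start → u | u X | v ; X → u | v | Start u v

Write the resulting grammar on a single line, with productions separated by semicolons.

Start → u | X1 X | v; X → u | v | Start Y1; X1 → u; X2 → v; Y1 → X1 X2

Introduce a nonterminal for each terminal appearing in a rule of length ≥ 2: X1 → u, X2 → v.
Binarize each right-hand side of length ≥ 3 by chaining fresh nonterminals (Y1, Y2, …): affected rules were X → Start X1 X2.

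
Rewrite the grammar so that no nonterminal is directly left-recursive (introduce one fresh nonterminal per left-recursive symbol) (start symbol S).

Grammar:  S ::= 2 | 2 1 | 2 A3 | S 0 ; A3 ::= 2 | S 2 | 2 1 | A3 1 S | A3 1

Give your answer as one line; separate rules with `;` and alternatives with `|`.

S ::= 2 S' | 2 1 S' | 2 A3 S'; A3 ::= 2 A3' | S 2 A3' | 2 1 A3'; S' ::= 0 S' | ε; A3' ::= 1 S A3' | 1 A3' | ε

Left recursion appears on S, A3.
For S: α = {0}, β = {2, 2 1, 2 A3}. Rewrite as S → β S' and S' → α S' | ε.
For A3: α = {1 S, 1}, β = {2, S 2, 2 1}. Rewrite as A3 → β A3' and A3' → α A3' | ε.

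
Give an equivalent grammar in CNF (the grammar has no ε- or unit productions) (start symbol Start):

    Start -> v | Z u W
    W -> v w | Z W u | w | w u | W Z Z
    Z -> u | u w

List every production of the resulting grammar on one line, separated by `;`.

Start -> v | Z Y1; W -> X2 X3 | Z Y2 | w | X3 X1 | W Y3; Z -> u | X1 X3; X1 -> u; X2 -> v; X3 -> w; Y1 -> X1 W; Y2 -> W X1; Y3 -> Z Z

Introduce a nonterminal for each terminal appearing in a rule of length ≥ 2: X1 → u, X2 → v, X3 → w.
Binarize each right-hand side of length ≥ 3 by chaining fresh nonterminals (Y1, Y2, …): affected rules were Start → Z X1 W; W → Z W X1; W → W Z Z.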